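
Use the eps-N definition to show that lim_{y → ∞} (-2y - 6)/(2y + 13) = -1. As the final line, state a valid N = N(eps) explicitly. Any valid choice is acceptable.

Fix eps > 0. We seek N > 0 such that y > N implies |(-2y - 6)/(2y + 13) + 1| < eps.
(-2y - 6)/(2y + 13) + 1 = (2(-2y - 6) − (-2)(2y + 13)) / (2(2y + 13)) = 14/(2(2y + 13)).
For y > 0 we have 2y + 13 > 2y, so |(-2y - 6)/(2y + 13) + 1| = 14/(2(2y + 13)) < 14/(2·2y) = (7/2)/y.
Thus |(-2y - 6)/(2y + 13) + 1| < eps whenever y > (7/2)/eps.
Take N = (7/2)/eps. If y > N then |(-2y - 6)/(2y + 13) + 1| < (7/2)/y < eps.

N = (7/2)/eps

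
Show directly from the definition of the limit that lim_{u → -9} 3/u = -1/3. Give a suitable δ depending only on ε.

Fix ε > 0. We seek δ > 0 such that 0 < |u + 9| < δ implies |3/u + 1/3| < ε.
|3/u + 1/3| = 3·|-9 − u|/(9·|u|) = 3|u + 9|/(9|u|).
Restrict δ ≤ 9/2. Then |u + 9| < 9/2 gives |u| > 9/2, so 9|u| > 81/2.
Then |3/u + 1/3| < 3|u + 9|/(81/2), which is < ε when |u + 9| < (27/2)ε.
Take δ = min(9/2, (27/2)ε). Then 0 < |u + 9| < δ gives both |u + 9| < 9/2 and |u + 9| < (27/2)ε, so |3/u + 1/3| < ε.

δ = min(9/2, (27/2)ε)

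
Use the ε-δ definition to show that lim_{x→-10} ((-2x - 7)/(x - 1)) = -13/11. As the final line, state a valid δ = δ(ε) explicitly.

δ = min(11/2, (121/18)ε)

Suppose ε > 0. We want δ > 0 with 0 < |x + 10| < δ ⇒ |(-2x - 7)/(x - 1) + 13/11| < ε.
Combining over a common denominator, (-2x - 7)/(x - 1) + 13/11 = [(-2x - 7)·(-11) − 13·(x - 1)] / [(-11)·(x - 1)] = 9(x + 10) / ((-11)(x - 1)).
So |(-2x - 7)/(x - 1) + 13/11| = 9|x + 10| / (11·|x − 1|).
Require δ ≤ 11/2, so |x − 1| ≥ |-11| − |x + 10| > 11 − 11/2 = 11/2.
Hence |(-2x - 7)/(x - 1) + 13/11| < 9|x + 10|/(11·(11/2)) = (18/121)|x + 10|, which is < ε once |x + 10| < (121/18)ε.
Take δ = min(11/2, (121/18)ε). Then 0 < |x + 10| < δ forces both bounds, so |(-2x - 7)/(x - 1) + 13/11| < ε.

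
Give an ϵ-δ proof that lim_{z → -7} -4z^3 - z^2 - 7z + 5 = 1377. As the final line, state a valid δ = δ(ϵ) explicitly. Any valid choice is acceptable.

Let ϵ > 0. We want δ > 0 such that 0 < |z + 7| < δ implies |(-4z^3 - z^2 - 7z + 5) − 1377| < ϵ.
(-4z^3 - z^2 - 7z + 5) − 1377 = -4z^3 - z^2 - 7z - 1372 = (z + 7)(-4z^2 + 27z - 196).
So |(-4z^3 - z^2 - 7z + 5) − 1377| = |z + 7|·|-4z^2 + 27z - 196|.
Require δ ≤ 1. Then |z + 7| < 1 gives |z| < 8, and by the triangle inequality |-4z^2 + 27z - 196| ≤ 4·8^2 + 27·8 + 196 = 668.
Hence |(-4z^3 - z^2 - 7z + 5) − 1377| ≤ 668|z + 7| < ϵ provided |z + 7| < ϵ/668.
Take δ = min(1, ϵ/668). Then 0 < |z + 7| < δ gives both |z + 7| < 1 and |z + 7| < ϵ/668, so |(-4z^3 - z^2 - 7z + 5) − 1377| < ϵ.

δ = min(1, ϵ/668)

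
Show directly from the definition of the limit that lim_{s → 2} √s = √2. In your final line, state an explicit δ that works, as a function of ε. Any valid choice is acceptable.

δ = min(2, √2·ε)

Let ε > 0 be given. We want δ > 0 such that 0 < |s − 2| < δ implies |√s − √2| < ε.
Rationalise: √s − √2 = (s − 2)/(√s + √2), so |√s − √2| = |s − 2|/(√s + √2).
Restrict δ ≤ 2 so that |s − 2| < 2 forces s > 0, and then √s + √2 > √2.
Hence |√s − √2| < |s − 2|/√2, which is < ε once |s − 2| < √2·ε.
Take δ = min(2, √2·ε). If 0 < |s − 2| < δ then s > 0 and |√s − √2| < |s − 2|/√2 < ε.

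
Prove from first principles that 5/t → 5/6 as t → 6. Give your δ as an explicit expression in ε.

δ = min(3, (18/5)ε)

Let ε > 0 be given. We seek δ > 0 such that 0 < |t − 6| < δ implies |5/t − (5/6)| < ε.
|5/t − (5/6)| = 5·|6 − t|/(6·|t|) = 5|t − 6|/(6|t|).
Restrict δ ≤ 3. Then |t − 6| < 3 gives |t| > 3, so 6|t| > 18.
Then |5/t − (5/6)| < 5|t − 6|/18, which is < ε when |t − 6| < (18/5)ε.
Take δ = min(3, (18/5)ε). Then 0 < |t − 6| < δ gives both |t − 6| < 3 and |t − 6| < (18/5)ε, so |5/t − (5/6)| < ε.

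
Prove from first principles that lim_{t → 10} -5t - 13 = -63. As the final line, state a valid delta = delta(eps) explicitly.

Let eps > 0 be given. We need delta > 0 so that 0 < |t − 10| < delta implies |(-5t - 13) + 63| < eps.
|(-5t - 13) + 63| = |-5t + 50| = 5|t − 10|.
Thus it suffices that |t − 10| < eps/5.
Choosing delta = eps/5 gives |(-5t - 13) + 63| = 5|t − 10| < eps whenever |t − 10| < delta.

delta = eps/5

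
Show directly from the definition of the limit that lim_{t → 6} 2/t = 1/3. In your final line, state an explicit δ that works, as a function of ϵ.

δ = min(3, 9ϵ)

Fix ϵ > 0. We seek δ > 0 such that 0 < |t − 6| < δ implies |2/t − (1/3)| < ϵ.
|2/t − (1/3)| = 2·|6 − t|/(6·|t|) = 2|t − 6|/(6|t|).
Require δ ≤ 3 so that |t| > 6 − 3 = 3, hence 6|t| > 18.
Then |2/t − (1/3)| < 2|t − 6|/18, which is < ϵ when |t − 6| < 9ϵ.
Take δ = min(3, 9ϵ). Then 0 < |t − 6| < δ gives both |t − 6| < 3 and |t − 6| < 9ϵ, so |2/t − (1/3)| < ϵ.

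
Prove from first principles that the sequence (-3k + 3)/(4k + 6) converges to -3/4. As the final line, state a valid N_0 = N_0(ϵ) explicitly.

N_0 = (15/8)/ϵ

Fix ϵ > 0. For k ≥ 1, |(-3k + 3)/(4k + 6) + 3/4| = |30|/(4(4k + 6)) = 30/(4(4k + 6)).
Since 4k + 6 ≥ 4k for k ≥ 1, this is ≤ 30/(4·4k) = (15/8)/k.
So |(-3k + 3)/(4k + 6) + 3/4| < ϵ whenever k > (15/8)/ϵ.
Take N_0 = (15/8)/ϵ. If k > N_0 then |(-3k + 3)/(4k + 6) + 3/4| ≤ (15/8)/k < ϵ.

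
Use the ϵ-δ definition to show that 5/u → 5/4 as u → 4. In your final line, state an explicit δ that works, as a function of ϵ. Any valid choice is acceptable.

Let ϵ > 0 be given. We seek δ > 0 such that 0 < |u − 4| < δ implies |5/u − (5/4)| < ϵ.
|5/u − (5/4)| = 5·|4 − u|/(4·|u|) = 5|u − 4|/(4|u|).
Restrict δ ≤ 2. Then |u − 4| < 2 gives |u| > 2, so 4|u| > 8.
Then |5/u − (5/4)| < 5|u − 4|/8, which is < ϵ when |u − 4| < (8/5)ϵ.
Take δ = min(2, (8/5)ϵ). Then 0 < |u − 4| < δ gives both |u − 4| < 2 and |u − 4| < (8/5)ϵ, so |5/u − (5/4)| < ϵ.

δ = min(2, (8/5)ϵ)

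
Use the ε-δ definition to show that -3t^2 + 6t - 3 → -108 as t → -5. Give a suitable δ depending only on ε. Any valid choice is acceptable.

δ = min(2, ε/42)

Suppose ε > 0. We want δ > 0 such that 0 < |t + 5| < δ implies |(-3t^2 + 6t - 3) + 108| < ε.
(-3t^2 + 6t - 3) + 108 = -3t^2 + 6t + 105 = (t + 5)(-3t + 21).
So |(-3t^2 + 6t - 3) + 108| = |t + 5|·|-3t + 21|.
Require δ ≤ 2. Then |t + 5| < 2 gives |t| < 7, and by the triangle inequality |-3t + 21| ≤ 3·7 + 21 = 42.
Hence |(-3t^2 + 6t - 3) + 108| ≤ 42|t + 5| < ε provided |t + 5| < ε/42.
Take δ = min(2, ε/42). Then 0 < |t + 5| < δ gives both |t + 5| < 2 and |t + 5| < ε/42, so |(-3t^2 + 6t - 3) + 108| < ε.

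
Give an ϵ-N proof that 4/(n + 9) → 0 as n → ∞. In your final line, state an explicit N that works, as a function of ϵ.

N = 4/ϵ

Fix ϵ > 0. For n ≥ 1, |4/(n + 9) − 0| = 4/(n + 9) ≤ 4/n.
We need 4/n < ϵ, i.e. n > 4/ϵ.
Take N = 4/ϵ. If n > N then |4/(n + 9)| ≤ 4/n < ϵ.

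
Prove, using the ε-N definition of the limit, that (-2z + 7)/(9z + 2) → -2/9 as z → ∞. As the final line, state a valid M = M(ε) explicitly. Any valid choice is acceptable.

M = (67/81)/ε

Suppose ε > 0. We seek M > 0 such that z > M implies |(-2z + 7)/(9z + 2) + 2/9| < ε.
(-2z + 7)/(9z + 2) + 2/9 = (9(-2z + 7) − (-2)(9z + 2)) / (9(9z + 2)) = 67/(9(9z + 2)).
For z > 0 we have 9z + 2 > 9z, so |(-2z + 7)/(9z + 2) + 2/9| = 67/(9(9z + 2)) < 67/(9·9z) = (67/81)/z.
Thus |(-2z + 7)/(9z + 2) + 2/9| < ε whenever z > (67/81)/ε.
Take M = (67/81)/ε. If z > M then |(-2z + 7)/(9z + 2) + 2/9| < (67/81)/z < ε.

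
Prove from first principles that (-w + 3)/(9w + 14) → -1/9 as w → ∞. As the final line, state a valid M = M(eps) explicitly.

Let eps > 0 be given. We seek M > 0 such that w > M implies |(-w + 3)/(9w + 14) + 1/9| < eps.
(-w + 3)/(9w + 14) + 1/9 = (9(-w + 3) − (-1)(9w + 14)) / (9(9w + 14)) = 41/(9(9w + 14)).
For w > 0 we have 9w + 14 > 9w, so |(-w + 3)/(9w + 14) + 1/9| = 41/(9(9w + 14)) < 41/(9·9w) = (41/81)/w.
Thus |(-w + 3)/(9w + 14) + 1/9| < eps whenever w > (41/81)/eps.
Take M = (41/81)/eps. If w > M then |(-w + 3)/(9w + 14) + 1/9| < (41/81)/w < eps.

M = (41/81)/eps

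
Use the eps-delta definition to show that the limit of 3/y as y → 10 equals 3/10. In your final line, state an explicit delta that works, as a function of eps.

delta = min(5, (50/3)eps)

Fix eps > 0. We seek delta > 0 such that 0 < |y − 10| < delta implies |3/y − (3/10)| < eps.
|3/y − (3/10)| = 3·|10 − y|/(10·|y|) = 3|y − 10|/(10|y|).
Require delta ≤ 5 so that |y| > 10 − 5 = 5, hence 10|y| > 50.
Then |3/y − (3/10)| < 3|y − 10|/50, which is < eps when |y − 10| < (50/3)eps.
Take delta = min(5, (50/3)eps). Then 0 < |y − 10| < delta gives both |y − 10| < 5 and |y − 10| < (50/3)eps, so |3/y − (3/10)| < eps.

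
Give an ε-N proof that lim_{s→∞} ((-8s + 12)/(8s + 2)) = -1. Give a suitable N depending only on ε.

N = (7/4)/ε

Suppose ε > 0. We seek N > 0 such that s > N implies |(-8s + 12)/(8s + 2) + 1| < ε.
(-8s + 12)/(8s + 2) + 1 = (8(-8s + 12) − (-8)(8s + 2)) / (8(8s + 2)) = 112/(8(8s + 2)).
For s > 0 we have 8s + 2 > 8s, so |(-8s + 12)/(8s + 2) + 1| = 112/(8(8s + 2)) < 112/(8·8s) = (7/4)/s.
Thus |(-8s + 12)/(8s + 2) + 1| < ε whenever s > (7/4)/ε.
Take N = (7/4)/ε. If s > N then |(-8s + 12)/(8s + 2) + 1| < (7/4)/s < ε.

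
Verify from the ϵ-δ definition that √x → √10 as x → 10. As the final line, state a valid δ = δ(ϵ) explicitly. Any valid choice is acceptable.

Let ϵ > 0 be given. We want δ > 0 such that 0 < |x − 10| < δ implies |√x − √10| < ϵ.
Rationalise: √x − √10 = (x − 10)/(√x + √10), so |√x − √10| = |x − 10|/(√x + √10).
Restrict δ ≤ 10 so that |x − 10| < 10 forces x > 0, and then √x + √10 > √10.
Hence |√x − √10| < |x − 10|/√10, which is < ϵ once |x − 10| < √10·ϵ.
Take δ = min(10, √10·ϵ). If 0 < |x − 10| < δ then x > 0 and |√x − √10| < |x − 10|/√10 < ϵ.

δ = min(10, √10·ϵ)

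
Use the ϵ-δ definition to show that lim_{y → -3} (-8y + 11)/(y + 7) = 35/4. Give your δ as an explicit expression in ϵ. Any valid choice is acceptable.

Let ϵ > 0. We want δ > 0 with 0 < |y + 3| < δ ⇒ |(-8y + 11)/(y + 7) − (35/4)| < ϵ.
Combining over a common denominator, (-8y + 11)/(y + 7) − (35/4) = [(-8y + 11)·4 − 35·(y + 7)] / [4·(y + 7)] = -67(y + 3) / (4(y + 7)).
So |(-8y + 11)/(y + 7) − (35/4)| = 67|y + 3| / (4·|y + 7|).
Require δ ≤ 2, so |y + 7| ≥ |4| − |y + 3| > 4 − 2 = 2.
Hence |(-8y + 11)/(y + 7) − (35/4)| < 67|y + 3|/(4·2) = (67/8)|y + 3|, which is < ϵ once |y + 3| < (8/67)ϵ.
Take δ = min(2, (8/67)ϵ). Then 0 < |y + 3| < δ forces both bounds, so |(-8y + 11)/(y + 7) − (35/4)| < ϵ.

δ = min(2, (8/67)ϵ)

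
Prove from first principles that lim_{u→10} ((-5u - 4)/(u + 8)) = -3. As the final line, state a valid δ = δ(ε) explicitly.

Suppose ε > 0. We want δ > 0 with 0 < |u − 10| < δ ⇒ |(-5u - 4)/(u + 8) + 3| < ε.
Combining over a common denominator, (-5u - 4)/(u + 8) + 3 = [(-5u - 4)·18 − (-54)·(u + 8)] / [18·(u + 8)] = -36(u − 10) / (18(u + 8)).
So |(-5u - 4)/(u + 8) + 3| = 36|u − 10| / (18·|u + 8|).
Restrict δ ≤ 9. Then |u − 10| < 9 gives |u + 8| = |(u − 10) + 18| ≥ 18 − 9 = 9.
Hence |(-5u - 4)/(u + 8) + 3| < 36|u − 10|/(18·9) = (2/9)|u − 10|, which is < ε once |u − 10| < (9/2)ε.
Take δ = min(9, (9/2)ε). Then 0 < |u − 10| < δ forces both bounds, so |(-5u - 4)/(u + 8) + 3| < ε.

δ = min(9, (9/2)ε)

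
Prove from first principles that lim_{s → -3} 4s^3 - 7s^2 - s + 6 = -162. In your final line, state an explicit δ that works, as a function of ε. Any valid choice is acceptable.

Let ε > 0. We want δ > 0 such that 0 < |s + 3| < δ implies |(4s^3 - 7s^2 - s + 6) + 162| < ε.
(4s^3 - 7s^2 - s + 6) + 162 = 4s^3 - 7s^2 - s + 168 = (s + 3)(4s^2 - 19s + 56).
So |(4s^3 - 7s^2 - s + 6) + 162| = |s + 3|·|4s^2 - 19s + 56|.
Require δ ≤ 1. Then |s + 3| < 1 gives |s| < 4, and by the triangle inequality |4s^2 - 19s + 56| ≤ 4·4^2 + 19·4 + 56 = 196.
Hence |(4s^3 - 7s^2 - s + 6) + 162| ≤ 196|s + 3| < ε provided |s + 3| < ε/196.
Take δ = min(1, ε/196). Then 0 < |s + 3| < δ gives both |s + 3| < 1 and |s + 3| < ε/196, so |(4s^3 - 7s^2 - s + 6) + 162| < ε.

δ = min(1, ε/196)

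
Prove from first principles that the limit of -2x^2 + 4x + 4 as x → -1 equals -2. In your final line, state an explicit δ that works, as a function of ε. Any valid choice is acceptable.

Suppose ε > 0. We want δ > 0 such that 0 < |x + 1| < δ implies |(-2x^2 + 4x + 4) + 2| < ε.
(-2x^2 + 4x + 4) + 2 = -2x^2 + 4x + 6 = (x + 1)(-2x + 6).
So |(-2x^2 + 4x + 4) + 2| = |x + 1|·|-2x + 6|.
Assume first that |x + 1| < 1, so |x| < 2. Then |-2x + 6| ≤ 2·2 + 6 = 10.
Hence |(-2x^2 + 4x + 4) + 2| ≤ 10|x + 1| < ε provided |x + 1| < ε/10.
Take δ = min(1, ε/10). Then 0 < |x + 1| < δ gives both |x + 1| < 1 and |x + 1| < ε/10, so |(-2x^2 + 4x + 4) + 2| < ε.

δ = min(1, ε/10)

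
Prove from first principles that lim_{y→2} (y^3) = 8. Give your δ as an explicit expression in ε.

Fix ε > 0. We seek δ > 0 with 0 < |y − 2| < δ ⇒ |y^3 − 8| < ε.
Factor: y^3 − 8 = (y − 2)(y^2 + 2y + 4), so |y^3 − 8| = |y − 2|·|y^2 + 2y + 4|.
Impose δ ≤ 1 so that |y| < 3; then |y^2 + 2y + 4| ≤ 19.
Hence |y^3 − 8| ≤ 19|y − 2|, which is < ε once |y − 2| < ε/19.
Take δ = min(1, ε/19). If 0 < |y − 2| < δ then both bounds hold and |y^3 − 8| ≤ 19|y − 2| < 19·(ε/19) = ε.

δ = min(1, ε/19)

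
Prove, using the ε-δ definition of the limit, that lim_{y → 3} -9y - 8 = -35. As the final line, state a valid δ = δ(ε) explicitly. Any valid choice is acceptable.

Let ε > 0. We need δ > 0 so that 0 < |y − 3| < δ implies |(-9y - 8) + 35| < ε.
Since (-9y - 8) + 35 = -9(y − 3), we have |(-9y - 8) + 35| = 9|y − 3|.
Thus it suffices that |y − 3| < ε/9.
Take δ = ε/9. If 0 < |y − 3| < δ then |(-9y - 8) + 35| = 9|y − 3| < 9·(ε/9) = ε.

δ = ε/9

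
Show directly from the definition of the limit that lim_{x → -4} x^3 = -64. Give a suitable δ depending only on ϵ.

δ = min(2, ϵ/76)

Let ϵ > 0. We seek δ > 0 with 0 < |x + 4| < δ ⇒ |x^3 + 64| < ϵ.
Factor: x^3 + 64 = (x + 4)(x^2 - 4x + 16), so |x^3 + 64| = |x + 4|·|x^2 - 4x + 16|.
Impose δ ≤ 2 so that |x| < 6; then |x^2 - 4x + 16| ≤ 76.
Hence |x^3 + 64| ≤ 76|x + 4|, which is < ϵ once |x + 4| < ϵ/76.
Take δ = min(2, ϵ/76). If 0 < |x + 4| < δ then both bounds hold and |x^3 + 64| ≤ 76|x + 4| < 76·(ϵ/76) = ϵ.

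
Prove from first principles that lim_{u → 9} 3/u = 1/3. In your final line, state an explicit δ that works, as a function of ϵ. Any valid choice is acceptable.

Let ϵ > 0. We seek δ > 0 such that 0 < |u − 9| < δ implies |3/u − (1/3)| < ϵ.
|3/u − (1/3)| = 3·|9 − u|/(9·|u|) = 3|u − 9|/(9|u|).
Require δ ≤ 9/2 so that |u| > 9 − 9/2 = 9/2, hence 9|u| > 81/2.
Then |3/u − (1/3)| < 3|u − 9|/(81/2), which is < ϵ when |u − 9| < (27/2)ϵ.
Take δ = min(9/2, (27/2)ϵ). Then 0 < |u − 9| < δ gives both |u − 9| < 9/2 and |u − 9| < (27/2)ϵ, so |3/u − (1/3)| < ϵ.

δ = min(9/2, (27/2)ϵ)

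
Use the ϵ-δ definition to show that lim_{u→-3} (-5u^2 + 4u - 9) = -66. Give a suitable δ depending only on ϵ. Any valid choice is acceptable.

Fix ϵ > 0. We want δ > 0 such that 0 < |u + 3| < δ implies |(-5u^2 + 4u - 9) + 66| < ϵ.
(-5u^2 + 4u - 9) + 66 = -5u^2 + 4u + 57 = (u + 3)(-5u + 19).
So |(-5u^2 + 4u - 9) + 66| = |u + 3|·|-5u + 19|.
Assume first that |u + 3| < 1, so |u| < 4. Then |-5u + 19| ≤ 5·4 + 19 = 39.
Hence |(-5u^2 + 4u - 9) + 66| ≤ 39|u + 3| < ϵ provided |u + 3| < ϵ/39.
Choosing δ = min(1, ϵ/39) ensures both conditions, hence |(-5u^2 + 4u - 9) + 66| < ϵ.

δ = min(1, ϵ/39)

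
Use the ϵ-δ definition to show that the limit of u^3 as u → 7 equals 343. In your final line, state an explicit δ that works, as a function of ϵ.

δ = min(1, ϵ/169)

Fix ϵ > 0. We seek δ > 0 with 0 < |u − 7| < δ ⇒ |u^3 − 343| < ϵ.
Factor: u^3 − 343 = (u − 7)(u^2 + 7u + 49), so |u^3 − 343| = |u − 7|·|u^2 + 7u + 49|.
Restrict δ ≤ 1. Then |u − 7| < 1 gives |u| < 8, so by the triangle inequality |u^2 + 7u + 49| ≤ 8^2 + 7·8 + 49 = 169.
Hence |u^3 − 343| ≤ 169|u − 7|, which is < ϵ once |u − 7| < ϵ/169.
Take δ = min(1, ϵ/169). If 0 < |u − 7| < δ then both bounds hold and |u^3 − 343| ≤ 169|u − 7| < 169·(ϵ/169) = ϵ.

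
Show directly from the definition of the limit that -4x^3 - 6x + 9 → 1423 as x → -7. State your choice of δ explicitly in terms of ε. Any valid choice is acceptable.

δ = min(1, ε/682)

Suppose ε > 0. We want δ > 0 such that 0 < |x + 7| < δ implies |(-4x^3 - 6x + 9) − 1423| < ε.
(-4x^3 - 6x + 9) − 1423 = -4x^3 - 6x - 1414 = (x + 7)(-4x^2 + 28x - 202).
So |(-4x^3 - 6x + 9) − 1423| = |x + 7|·|-4x^2 + 28x - 202|.
Assume first that |x + 7| < 1, so |x| < 8. Then |-4x^2 + 28x - 202| ≤ 4·8^2 + 28·8 + 202 = 682.
Hence |(-4x^3 - 6x + 9) − 1423| ≤ 682|x + 7| < ε provided |x + 7| < ε/682.
Choosing δ = min(1, ε/682) ensures both conditions, hence |(-4x^3 - 6x + 9) − 1423| < ε.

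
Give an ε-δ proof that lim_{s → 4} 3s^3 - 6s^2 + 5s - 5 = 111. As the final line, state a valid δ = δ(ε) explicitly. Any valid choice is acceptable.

Let ε > 0 be given. We want δ > 0 such that 0 < |s − 4| < δ implies |(3s^3 - 6s^2 + 5s - 5) − 111| < ε.
(3s^3 - 6s^2 + 5s - 5) − 111 = 3s^3 - 6s^2 + 5s - 116 = (s − 4)(3s^2 + 6s + 29).
So |(3s^3 - 6s^2 + 5s - 5) − 111| = |s − 4|·|3s^2 + 6s + 29|.
Assume first that |s − 4| < 2, so |s| < 6. Then |3s^2 + 6s + 29| ≤ 3·6^2 + 6·6 + 29 = 173.
Hence |(3s^3 - 6s^2 + 5s - 5) − 111| ≤ 173|s − 4| < ε provided |s − 4| < ε/173.
Choosing δ = min(2, ε/173) ensures both conditions, hence |(3s^3 - 6s^2 + 5s - 5) − 111| < ε.

δ = min(2, ε/173)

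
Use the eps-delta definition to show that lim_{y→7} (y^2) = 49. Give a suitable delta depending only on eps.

Fix eps > 0. We seek delta > 0 with 0 < |y − 7| < delta ⇒ |y^2 − 49| < eps.
Factor: y^2 − 49 = (y − 7)(y + 7), so |y^2 − 49| = |y − 7|·|y + 7|.
Impose delta ≤ 2 so that |y| < 9; then |y + 7| ≤ 16.
Hence |y^2 − 49| ≤ 16|y − 7|, which is < eps once |y − 7| < eps/16.
Take delta = min(2, eps/16). If 0 < |y − 7| < delta then both bounds hold and |y^2 − 49| ≤ 16|y − 7| < 16·(eps/16) = eps.

delta = min(2, eps/16)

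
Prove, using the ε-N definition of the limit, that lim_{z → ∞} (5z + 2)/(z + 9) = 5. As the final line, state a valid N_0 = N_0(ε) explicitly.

N_0 = 43/ε

Let ε > 0 be given. We seek N_0 > 0 such that z > N_0 implies |(5z + 2)/(z + 9) − 5| < ε.
(5z + 2)/(z + 9) − 5 = ((5z + 2) − 5(z + 9)) / ((z + 9)) = -43/((z + 9)).
For z > 0 we have z + 9 > z, so |(5z + 2)/(z + 9) − 5| = 43/((z + 9)) < 43/(z) = 43/z.
Thus |(5z + 2)/(z + 9) − 5| < ε whenever z > 43/ε.
Take N_0 = 43/ε. If z > N_0 then |(5z + 2)/(z + 9) − 5| < 43/z < ε.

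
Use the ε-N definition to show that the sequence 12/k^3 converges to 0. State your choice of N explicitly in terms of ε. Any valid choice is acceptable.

N = (12/ε)^{1/3}

Fix ε > 0. For k ≥ 1, |12/k^3 − 0| = 12/k^3.
12/k^3 < ε ⇔ k^3 > 12/ε ⇔ k > (12/ε)^{1/3}.
Take N = (12/ε)^{1/3}. Then k > N implies 12/k^3 < ε.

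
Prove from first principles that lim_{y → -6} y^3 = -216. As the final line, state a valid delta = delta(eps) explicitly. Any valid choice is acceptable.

delta = min(1, eps/127)

Suppose eps > 0. We seek delta > 0 with 0 < |y + 6| < delta ⇒ |y^3 + 216| < eps.
Factor: y^3 + 216 = (y + 6)(y^2 - 6y + 36), so |y^3 + 216| = |y + 6|·|y^2 - 6y + 36|.
Impose delta ≤ 1 so that |y| < 7; then |y^2 - 6y + 36| ≤ 127.
Hence |y^3 + 216| ≤ 127|y + 6|, which is < eps once |y + 6| < eps/127.
Take delta = min(1, eps/127). If 0 < |y + 6| < delta then both bounds hold and |y^3 + 216| ≤ 127|y + 6| < 127·(eps/127) = eps.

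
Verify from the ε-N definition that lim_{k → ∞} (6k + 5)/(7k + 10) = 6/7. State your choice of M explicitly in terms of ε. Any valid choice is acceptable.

M = (25/49)/ε

Let ε > 0 be given. For k ≥ 1, |(6k + 5)/(7k + 10) − (6/7)| = |-25|/(7(7k + 10)) = 25/(7(7k + 10)).
Since 7k + 10 ≥ 7k for k ≥ 1, this is ≤ 25/(7·7k) = (25/49)/k.
So |(6k + 5)/(7k + 10) − (6/7)| < ε whenever k > (25/49)/ε.
Take M = (25/49)/ε. If k > M then |(6k + 5)/(7k + 10) − (6/7)| ≤ (25/49)/k < ε.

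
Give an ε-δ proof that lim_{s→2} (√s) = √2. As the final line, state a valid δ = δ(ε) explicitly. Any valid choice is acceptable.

δ = min(2, √2·ε)

Fix ε > 0. We want δ > 0 such that 0 < |s − 2| < δ implies |√s − √2| < ε.
Multiplying by the conjugate, |√s − √2| = |s − 2|/(√s + √2).
Restrict δ ≤ 2 so that |s − 2| < 2 forces s > 0, and then √s + √2 > √2.
Hence |√s − √2| < |s − 2|/√2, which is < ε once |s − 2| < √2·ε.
Take δ = min(2, √2·ε). If 0 < |s − 2| < δ then s > 0 and |√s − √2| < |s − 2|/√2 < ε.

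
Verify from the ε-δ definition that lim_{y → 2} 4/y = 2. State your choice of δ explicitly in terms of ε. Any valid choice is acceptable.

Let ε > 0 be given. We seek δ > 0 such that 0 < |y − 2| < δ implies |4/y − 2| < ε.
|4/y − 2| = 4·|2 − y|/(2·|y|) = 4|y − 2|/(2|y|).
Require δ ≤ 1 so that |y| > 2 − 1 = 1, hence 2|y| > 2.
Then |4/y − 2| < 4|y − 2|/2, which is < ε when |y − 2| < (1/2)ε.
Take δ = min(1, (1/2)ε). Then 0 < |y − 2| < δ gives both |y − 2| < 1 and |y − 2| < (1/2)ε, so |4/y − 2| < ε.

δ = min(1, (1/2)ε)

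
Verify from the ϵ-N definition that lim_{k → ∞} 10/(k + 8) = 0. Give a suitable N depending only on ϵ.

N = 10/ϵ

Fix ϵ > 0. For k ≥ 1, |10/(k + 8) − 0| = 10/(k + 8) ≤ 10/k.
We need 10/k < ϵ, i.e. k > 10/ϵ.
Take N = 10/ϵ. If k > N then |10/(k + 8)| ≤ 10/k < ϵ.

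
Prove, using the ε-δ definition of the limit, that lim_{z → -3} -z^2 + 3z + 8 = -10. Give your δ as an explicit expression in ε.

Let ε > 0 be given. We want δ > 0 such that 0 < |z + 3| < δ implies |(-z^2 + 3z + 8) + 10| < ε.
(-z^2 + 3z + 8) + 10 = -z^2 + 3z + 18 = (z + 3)(-z + 6).
So |(-z^2 + 3z + 8) + 10| = |z + 3|·|-z + 6|.
Require δ ≤ 2. Then |z + 3| < 2 gives |z| < 5, and by the triangle inequality |-z + 6| ≤ 5 + 6 = 11.
Hence |(-z^2 + 3z + 8) + 10| ≤ 11|z + 3| < ε provided |z + 3| < ε/11.
Take δ = min(2, ε/11). Then 0 < |z + 3| < δ gives both |z + 3| < 2 and |z + 3| < ε/11, so |(-z^2 + 3z + 8) + 10| < ε.

δ = min(2, ε/11)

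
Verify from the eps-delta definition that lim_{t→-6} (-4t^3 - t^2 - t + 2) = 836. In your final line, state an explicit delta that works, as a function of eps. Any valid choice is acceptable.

Suppose eps > 0. We want delta > 0 such that 0 < |t + 6| < delta implies |(-4t^3 - t^2 - t + 2) − 836| < eps.
(-4t^3 - t^2 - t + 2) − 836 = -4t^3 - t^2 - t - 834 = (t + 6)(-4t^2 + 23t - 139).
So |(-4t^3 - t^2 - t + 2) − 836| = |t + 6|·|-4t^2 + 23t - 139|.
Require delta ≤ 1. Then |t + 6| < 1 gives |t| < 7, and by the triangle inequality |-4t^2 + 23t - 139| ≤ 4·7^2 + 23·7 + 139 = 496.
Hence |(-4t^3 - t^2 - t + 2) − 836| ≤ 496|t + 6| < eps provided |t + 6| < eps/496.
Choosing delta = min(1, eps/496) ensures both conditions, hence |(-4t^3 - t^2 - t + 2) − 836| < eps.

delta = min(1, eps/496)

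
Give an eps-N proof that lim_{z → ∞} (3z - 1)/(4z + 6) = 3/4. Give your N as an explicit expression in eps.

Let eps > 0. We seek N > 0 such that z > N implies |(3z - 1)/(4z + 6) − (3/4)| < eps.
(3z - 1)/(4z + 6) − (3/4) = (4(3z - 1) − 3(4z + 6)) / (4(4z + 6)) = -22/(4(4z + 6)).
For z > 0 we have 4z + 6 > 4z, so |(3z - 1)/(4z + 6) − (3/4)| = 22/(4(4z + 6)) < 22/(4·4z) = (11/8)/z.
Thus |(3z - 1)/(4z + 6) − (3/4)| < eps whenever z > (11/8)/eps.
Take N = (11/8)/eps. If z > N then |(3z - 1)/(4z + 6) − (3/4)| < (11/8)/z < eps.

N = (11/8)/eps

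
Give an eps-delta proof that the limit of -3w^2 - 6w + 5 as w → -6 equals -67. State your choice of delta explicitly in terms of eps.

delta = min(1, eps/33)

Let eps > 0 be given. We want delta > 0 such that 0 < |w + 6| < delta implies |(-3w^2 - 6w + 5) + 67| < eps.
(-3w^2 - 6w + 5) + 67 = -3w^2 - 6w + 72 = (w + 6)(-3w + 12).
So |(-3w^2 - 6w + 5) + 67| = |w + 6|·|-3w + 12|.
Require delta ≤ 1. Then |w + 6| < 1 gives |w| < 7, and by the triangle inequality |-3w + 12| ≤ 3·7 + 12 = 33.
Hence |(-3w^2 - 6w + 5) + 67| ≤ 33|w + 6| < eps provided |w + 6| < eps/33.
Choosing delta = min(1, eps/33) ensures both conditions, hence |(-3w^2 - 6w + 5) + 67| < eps.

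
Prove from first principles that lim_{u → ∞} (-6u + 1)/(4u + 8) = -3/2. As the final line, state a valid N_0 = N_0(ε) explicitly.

Suppose ε > 0. We seek N_0 > 0 such that u > N_0 implies |(-6u + 1)/(4u + 8) + 3/2| < ε.
(-6u + 1)/(4u + 8) + 3/2 = (4(-6u + 1) − (-6)(4u + 8)) / (4(4u + 8)) = 52/(4(4u + 8)).
For u > 0 we have 4u + 8 > 4u, so |(-6u + 1)/(4u + 8) + 3/2| = 52/(4(4u + 8)) < 52/(4·4u) = (13/4)/u.
Thus |(-6u + 1)/(4u + 8) + 3/2| < ε whenever u > (13/4)/ε.
Take N_0 = (13/4)/ε. If u > N_0 then |(-6u + 1)/(4u + 8) + 3/2| < (13/4)/u < ε.

N_0 = (13/4)/ε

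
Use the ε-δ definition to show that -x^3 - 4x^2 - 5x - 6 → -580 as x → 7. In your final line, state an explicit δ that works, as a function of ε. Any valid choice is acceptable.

Fix ε > 0. We want δ > 0 such that 0 < |x − 7| < δ implies |(-x^3 - 4x^2 - 5x - 6) + 580| < ε.
(-x^3 - 4x^2 - 5x - 6) + 580 = -x^3 - 4x^2 - 5x + 574 = (x − 7)(-x^2 - 11x - 82).
So |(-x^3 - 4x^2 - 5x - 6) + 580| = |x − 7|·|-x^2 - 11x - 82|.
Assume first that |x − 7| < 1, so |x| < 8. Then |-x^2 - 11x - 82| ≤ 8^2 + 11·8 + 82 = 234.
Hence |(-x^3 - 4x^2 - 5x - 6) + 580| ≤ 234|x − 7| < ε provided |x − 7| < ε/234.
Take δ = min(1, ε/234). Then 0 < |x − 7| < δ gives both |x − 7| < 1 and |x − 7| < ε/234, so |(-x^3 - 4x^2 - 5x - 6) + 580| < ε.

δ = min(1, ε/234)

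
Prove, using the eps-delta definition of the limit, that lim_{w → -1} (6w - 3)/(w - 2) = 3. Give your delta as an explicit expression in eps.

delta = min(3/2, (1/2)eps)

Fix eps > 0. We want delta > 0 with 0 < |w + 1| < delta ⇒ |(6w - 3)/(w - 2) − 3| < eps.
Combining over a common denominator, (6w - 3)/(w - 2) − 3 = [(6w - 3)·(-3) − (-9)·(w - 2)] / [(-3)·(w - 2)] = -9(w + 1) / ((-3)(w - 2)).
So |(6w - 3)/(w - 2) − 3| = 9|w + 1| / (3·|w − 2|).
Require delta ≤ 3/2, so |w − 2| ≥ |-3| − |w + 1| > 3 − 3/2 = 3/2.
Hence |(6w - 3)/(w - 2) − 3| < 9|w + 1|/(3·(3/2)) = 2|w + 1|, which is < eps once |w + 1| < (1/2)eps.
Take delta = min(3/2, (1/2)eps). Then 0 < |w + 1| < delta forces both bounds, so |(6w - 3)/(w - 2) − 3| < eps.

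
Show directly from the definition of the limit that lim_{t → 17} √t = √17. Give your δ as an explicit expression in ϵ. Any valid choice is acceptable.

Suppose ϵ > 0. We want δ > 0 such that 0 < |t − 17| < δ implies |√t − √17| < ϵ.
Rationalise: √t − √17 = (t − 17)/(√t + √17), so |√t − √17| = |t − 17|/(√t + √17).
Restrict δ ≤ 17 so that |t − 17| < 17 forces t > 0, and then √t + √17 > √17.
Hence |√t − √17| < |t − 17|/√17, which is < ϵ once |t − 17| < √17·ϵ.
Take δ = min(17, √17·ϵ). If 0 < |t − 17| < δ then t > 0 and |√t − √17| < |t − 17|/√17 < ϵ.

δ = min(17, √17·ϵ)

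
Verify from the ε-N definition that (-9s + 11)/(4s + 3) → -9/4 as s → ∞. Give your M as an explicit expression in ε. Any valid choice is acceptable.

M = (71/16)/ε

Suppose ε > 0. We seek M > 0 such that s > M implies |(-9s + 11)/(4s + 3) + 9/4| < ε.
(-9s + 11)/(4s + 3) + 9/4 = (4(-9s + 11) − (-9)(4s + 3)) / (4(4s + 3)) = 71/(4(4s + 3)).
For s > 0 we have 4s + 3 > 4s, so |(-9s + 11)/(4s + 3) + 9/4| = 71/(4(4s + 3)) < 71/(4·4s) = (71/16)/s.
Thus |(-9s + 11)/(4s + 3) + 9/4| < ε whenever s > (71/16)/ε.
Take M = (71/16)/ε. If s > M then |(-9s + 11)/(4s + 3) + 9/4| < (71/16)/s < ε.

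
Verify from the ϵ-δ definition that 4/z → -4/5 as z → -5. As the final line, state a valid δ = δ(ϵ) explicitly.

δ = min(5/2, (25/8)ϵ)

Let ϵ > 0. We seek δ > 0 such that 0 < |z + 5| < δ implies |4/z + 4/5| < ϵ.
|4/z + 4/5| = 4·|-5 − z|/(5·|z|) = 4|z + 5|/(5|z|).
Require δ ≤ 5/2 so that |z| > 5 − 5/2 = 5/2, hence 5|z| > 25/2.
Then |4/z + 4/5| < 4|z + 5|/(25/2), which is < ϵ when |z + 5| < (25/8)ϵ.
Take δ = min(5/2, (25/8)ϵ). Then 0 < |z + 5| < δ gives both |z + 5| < 5/2 and |z + 5| < (25/8)ϵ, so |4/z + 4/5| < ϵ.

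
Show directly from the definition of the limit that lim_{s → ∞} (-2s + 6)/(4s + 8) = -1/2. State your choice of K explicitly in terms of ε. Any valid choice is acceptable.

Fix ε > 0. We seek K > 0 such that s > K implies |(-2s + 6)/(4s + 8) + 1/2| < ε.
(-2s + 6)/(4s + 8) + 1/2 = (4(-2s + 6) − (-2)(4s + 8)) / (4(4s + 8)) = 40/(4(4s + 8)).
For s > 0 we have 4s + 8 > 4s, so |(-2s + 6)/(4s + 8) + 1/2| = 40/(4(4s + 8)) < 40/(4·4s) = (5/2)/s.
Thus |(-2s + 6)/(4s + 8) + 1/2| < ε whenever s > (5/2)/ε.
Take K = (5/2)/ε. If s > K then |(-2s + 6)/(4s + 8) + 1/2| < (5/2)/s < ε.

K = (5/2)/ε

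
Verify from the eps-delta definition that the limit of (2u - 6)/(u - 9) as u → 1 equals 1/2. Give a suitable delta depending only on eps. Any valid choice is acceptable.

delta = min(4, (8/3)eps)

Let eps > 0 be given. We want delta > 0 with 0 < |u − 1| < delta ⇒ |(2u - 6)/(u - 9) − (1/2)| < eps.
Combining over a common denominator, (2u - 6)/(u - 9) − (1/2) = [(2u - 6)·(-8) − (-4)·(u - 9)] / [(-8)·(u - 9)] = -12(u − 1) / ((-8)(u - 9)).
So |(2u - 6)/(u - 9) − (1/2)| = 12|u − 1| / (8·|u − 9|).
Restrict delta ≤ 4. Then |u − 1| < 4 gives |u − 9| = |(u − 1) + (-8)| ≥ 8 − 4 = 4.
Hence |(2u - 6)/(u - 9) − (1/2)| < 12|u − 1|/(8·4) = (3/8)|u − 1|, which is < eps once |u − 1| < (8/3)eps.
Take delta = min(4, (8/3)eps). Then 0 < |u − 1| < delta forces both bounds, so |(2u - 6)/(u - 9) − (1/2)| < eps.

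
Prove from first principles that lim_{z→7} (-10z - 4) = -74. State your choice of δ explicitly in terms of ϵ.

δ = ϵ/10

Suppose ϵ > 0. We need δ > 0 so that 0 < |z − 7| < δ implies |(-10z - 4) + 74| < ϵ.
Since (-10z - 4) + 74 = -10(z − 7), we have |(-10z - 4) + 74| = 10|z − 7|.
Thus it suffices that |z − 7| < ϵ/10.
Take δ = ϵ/10. If 0 < |z − 7| < δ then |(-10z - 4) + 74| = 10|z − 7| < 10·(ϵ/10) = ϵ.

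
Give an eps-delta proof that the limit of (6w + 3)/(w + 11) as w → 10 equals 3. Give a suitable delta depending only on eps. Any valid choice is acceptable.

delta = min(21/2, (7/2)eps)

Suppose eps > 0. We want delta > 0 with 0 < |w − 10| < delta ⇒ |(6w + 3)/(w + 11) − 3| < eps.
Combining over a common denominator, (6w + 3)/(w + 11) − 3 = [(6w + 3)·21 − 63·(w + 11)] / [21·(w + 11)] = 63(w − 10) / (21(w + 11)).
So |(6w + 3)/(w + 11) − 3| = 63|w − 10| / (21·|w + 11|).
Restrict delta ≤ 21/2. Then |w − 10| < 21/2 gives |w + 11| = |(w − 10) + 21| ≥ 21 − 21/2 = 21/2.
Hence |(6w + 3)/(w + 11) − 3| < 63|w − 10|/(21·(21/2)) = (2/7)|w − 10|, which is < eps once |w − 10| < (7/2)eps.
Take delta = min(21/2, (7/2)eps). Then 0 < |w − 10| < delta forces both bounds, so |(6w + 3)/(w + 11) − 3| < eps.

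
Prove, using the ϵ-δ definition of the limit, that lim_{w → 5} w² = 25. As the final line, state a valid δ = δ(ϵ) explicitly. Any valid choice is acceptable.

δ = min(1, ϵ/11)

Fix ϵ > 0. We seek δ > 0 with 0 < |w − 5| < δ ⇒ |w² − 25| < ϵ.
Factor: w² − 25 = (w − 5)(w + 5), so |w² − 25| = |w − 5|·|w + 5|.
Impose δ ≤ 1 so that |w| < 6; then |w + 5| ≤ 11.
Hence |w² − 25| ≤ 11|w − 5|, which is < ϵ once |w − 5| < ϵ/11.
Take δ = min(1, ϵ/11). If 0 < |w − 5| < δ then both bounds hold and |w² − 25| ≤ 11|w − 5| < 11·(ϵ/11) = ϵ.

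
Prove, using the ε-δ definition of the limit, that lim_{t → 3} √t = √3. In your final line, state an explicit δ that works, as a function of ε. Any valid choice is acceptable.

δ = min(3, √3·ε)

Fix ε > 0. We want δ > 0 such that 0 < |t − 3| < δ implies |√t − √3| < ε.
Multiplying by the conjugate, |√t − √3| = |t − 3|/(√t + √3).
Restrict δ ≤ 3 so that |t − 3| < 3 forces t > 0, and then √t + √3 > √3.
Hence |√t − √3| < |t − 3|/√3, which is < ε once |t − 3| < √3·ε.
Take δ = min(3, √3·ε). If 0 < |t − 3| < δ then t > 0 and |√t − √3| < |t − 3|/√3 < ε.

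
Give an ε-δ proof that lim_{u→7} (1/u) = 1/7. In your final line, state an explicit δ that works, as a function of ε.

Fix ε > 0. We seek δ > 0 such that 0 < |u − 7| < δ implies |1/u − (1/7)| < ε.
|1/u − (1/7)| = |7 − u|/(7·|u|) = |u − 7|/(7|u|).
Restrict δ ≤ 7/2. Then |u − 7| < 7/2 gives |u| > 7/2, so 7|u| > 49/2.
Then |1/u − (1/7)| < |u − 7|/(49/2), which is < ε when |u − 7| < (49/2)ε.
Take δ = min(7/2, (49/2)ε). Then 0 < |u − 7| < δ gives both |u − 7| < 7/2 and |u − 7| < (49/2)ε, so |1/u − (1/7)| < ε.

δ = min(7/2, (49/2)ε)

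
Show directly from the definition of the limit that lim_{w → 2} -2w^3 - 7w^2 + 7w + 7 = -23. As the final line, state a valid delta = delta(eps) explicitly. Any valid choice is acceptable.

Let eps > 0 be given. We want delta > 0 such that 0 < |w − 2| < delta implies |(-2w^3 - 7w^2 + 7w + 7) + 23| < eps.
(-2w^3 - 7w^2 + 7w + 7) + 23 = -2w^3 - 7w^2 + 7w + 30 = (w − 2)(-2w^2 - 11w - 15).
So |(-2w^3 - 7w^2 + 7w + 7) + 23| = |w − 2|·|-2w^2 - 11w - 15|.
Assume first that |w − 2| < 1, so |w| < 3. Then |-2w^2 - 11w - 15| ≤ 2·3^2 + 11·3 + 15 = 66.
Hence |(-2w^3 - 7w^2 + 7w + 7) + 23| ≤ 66|w − 2| < eps provided |w − 2| < eps/66.
Take delta = min(1, eps/66). Then 0 < |w − 2| < delta gives both |w − 2| < 1 and |w − 2| < eps/66, so |(-2w^3 - 7w^2 + 7w + 7) + 23| < eps.

delta = min(1, eps/66)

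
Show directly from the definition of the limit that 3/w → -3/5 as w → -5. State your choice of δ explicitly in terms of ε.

Let ε > 0. We seek δ > 0 such that 0 < |w + 5| < δ implies |3/w + 3/5| < ε.
|3/w + 3/5| = 3·|-5 − w|/(5·|w|) = 3|w + 5|/(5|w|).
Restrict δ ≤ 5/2. Then |w + 5| < 5/2 gives |w| > 5/2, so 5|w| > 25/2.
Then |3/w + 3/5| < 3|w + 5|/(25/2), which is < ε when |w + 5| < (25/6)ε.
Take δ = min(5/2, (25/6)ε). Then 0 < |w + 5| < δ gives both |w + 5| < 5/2 and |w + 5| < (25/6)ε, so |3/w + 3/5| < ε.

δ = min(5/2, (25/6)ε)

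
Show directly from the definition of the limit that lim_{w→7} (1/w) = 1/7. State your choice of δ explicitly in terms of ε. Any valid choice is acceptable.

δ = min(7/2, (49/2)ε)

Let ε > 0. We seek δ > 0 such that 0 < |w − 7| < δ implies |1/w − (1/7)| < ε.
|1/w − (1/7)| = |7 − w|/(7·|w|) = |w − 7|/(7|w|).
Restrict δ ≤ 7/2. Then |w − 7| < 7/2 gives |w| > 7/2, so 7|w| > 49/2.
Then |1/w − (1/7)| < |w − 7|/(49/2), which is < ε when |w − 7| < (49/2)ε.
Take δ = min(7/2, (49/2)ε). Then 0 < |w − 7| < δ gives both |w − 7| < 7/2 and |w − 7| < (49/2)ε, so |1/w − (1/7)| < ε.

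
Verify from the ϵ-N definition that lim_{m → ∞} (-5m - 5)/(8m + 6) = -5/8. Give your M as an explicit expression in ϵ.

M = (5/32)/ϵ

Let ϵ > 0 be given. For m ≥ 1, |(-5m - 5)/(8m + 6) + 5/8| = |-10|/(8(8m + 6)) = 10/(8(8m + 6)).
Since 8m + 6 ≥ 8m for m ≥ 1, this is ≤ 10/(8·8m) = (5/32)/m.
So |(-5m - 5)/(8m + 6) + 5/8| < ϵ whenever m > (5/32)/ϵ.
Take M = (5/32)/ϵ. If m > M then |(-5m - 5)/(8m + 6) + 5/8| ≤ (5/32)/m < ϵ.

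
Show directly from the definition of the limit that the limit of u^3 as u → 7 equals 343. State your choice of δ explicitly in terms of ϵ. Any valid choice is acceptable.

Let ϵ > 0. We seek δ > 0 with 0 < |u − 7| < δ ⇒ |u^3 − 343| < ϵ.
Factor: u^3 − 343 = (u − 7)(u^2 + 7u + 49), so |u^3 − 343| = |u − 7|·|u^2 + 7u + 49|.
Restrict δ ≤ 1. Then |u − 7| < 1 gives |u| < 8, so by the triangle inequality |u^2 + 7u + 49| ≤ 8^2 + 7·8 + 49 = 169.
Hence |u^3 − 343| ≤ 169|u − 7|, which is < ϵ once |u − 7| < ϵ/169.
Take δ = min(1, ϵ/169). If 0 < |u − 7| < δ then both bounds hold and |u^3 − 343| ≤ 169|u − 7| < 169·(ϵ/169) = ϵ.

δ = min(1, ϵ/169)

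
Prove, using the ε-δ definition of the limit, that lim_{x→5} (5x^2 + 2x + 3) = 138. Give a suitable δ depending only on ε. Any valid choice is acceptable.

δ = min(1, ε/57)

Suppose ε > 0. We want δ > 0 such that 0 < |x − 5| < δ implies |(5x^2 + 2x + 3) − 138| < ε.
(5x^2 + 2x + 3) − 138 = 5x^2 + 2x - 135 = (x − 5)(5x + 27).
So |(5x^2 + 2x + 3) − 138| = |x − 5|·|5x + 27|.
Require δ ≤ 1. Then |x − 5| < 1 gives |x| < 6, and by the triangle inequality |5x + 27| ≤ 5·6 + 27 = 57.
Hence |(5x^2 + 2x + 3) − 138| ≤ 57|x − 5| < ε provided |x − 5| < ε/57.
Take δ = min(1, ε/57). Then 0 < |x − 5| < δ gives both |x − 5| < 1 and |x − 5| < ε/57, so |(5x^2 + 2x + 3) − 138| < ε.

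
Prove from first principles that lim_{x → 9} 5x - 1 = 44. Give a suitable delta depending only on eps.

Fix eps > 0. We need delta > 0 so that 0 < |x − 9| < delta implies |(5x - 1) − 44| < eps.
|(5x - 1) − 44| = |5x - 45| = 5|x − 9|.
Thus it suffices that |x − 9| < eps/5.
Choosing delta = eps/5 gives |(5x - 1) − 44| = 5|x − 9| < eps whenever |x − 9| < delta.

delta = eps/5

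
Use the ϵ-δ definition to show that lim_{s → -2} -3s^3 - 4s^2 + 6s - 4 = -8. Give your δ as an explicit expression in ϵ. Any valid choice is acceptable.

Fix ϵ > 0. We want δ > 0 such that 0 < |s + 2| < δ implies |(-3s^3 - 4s^2 + 6s - 4) + 8| < ϵ.
(-3s^3 - 4s^2 + 6s - 4) + 8 = -3s^3 - 4s^2 + 6s + 4 = (s + 2)(-3s^2 + 2s + 2).
So |(-3s^3 - 4s^2 + 6s - 4) + 8| = |s + 2|·|-3s^2 + 2s + 2|.
Assume first that |s + 2| < 1, so |s| < 3. Then |-3s^2 + 2s + 2| ≤ 3·3^2 + 2·3 + 2 = 35.
Hence |(-3s^3 - 4s^2 + 6s - 4) + 8| ≤ 35|s + 2| < ϵ provided |s + 2| < ϵ/35.
Choosing δ = min(1, ϵ/35) ensures both conditions, hence |(-3s^3 - 4s^2 + 6s - 4) + 8| < ϵ.

δ = min(1, ϵ/35)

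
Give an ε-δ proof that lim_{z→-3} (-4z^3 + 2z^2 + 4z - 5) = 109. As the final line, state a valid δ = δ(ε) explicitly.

Fix ε > 0. We want δ > 0 such that 0 < |z + 3| < δ implies |(-4z^3 + 2z^2 + 4z - 5) − 109| < ε.
(-4z^3 + 2z^2 + 4z - 5) − 109 = -4z^3 + 2z^2 + 4z - 114 = (z + 3)(-4z^2 + 14z - 38).
So |(-4z^3 + 2z^2 + 4z - 5) − 109| = |z + 3|·|-4z^2 + 14z - 38|.
Assume first that |z + 3| < 2, so |z| < 5. Then |-4z^2 + 14z - 38| ≤ 4·5^2 + 14·5 + 38 = 208.
Hence |(-4z^3 + 2z^2 + 4z - 5) − 109| ≤ 208|z + 3| < ε provided |z + 3| < ε/208.
Choosing δ = min(2, ε/208) ensures both conditions, hence |(-4z^3 + 2z^2 + 4z - 5) − 109| < ε.

δ = min(2, ε/208)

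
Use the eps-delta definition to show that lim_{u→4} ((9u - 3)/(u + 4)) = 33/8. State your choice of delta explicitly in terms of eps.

Let eps > 0. We want delta > 0 with 0 < |u − 4| < delta ⇒ |(9u - 3)/(u + 4) − (33/8)| < eps.
Combining over a common denominator, (9u - 3)/(u + 4) − (33/8) = [(9u - 3)·8 − 33·(u + 4)] / [8·(u + 4)] = 39(u − 4) / (8(u + 4)).
So |(9u - 3)/(u + 4) − (33/8)| = 39|u − 4| / (8·|u + 4|).
Restrict delta ≤ 4. Then |u − 4| < 4 gives |u + 4| = |(u − 4) + 8| ≥ 8 − 4 = 4.
Hence |(9u - 3)/(u + 4) − (33/8)| < 39|u − 4|/(8·4) = (39/32)|u − 4|, which is < eps once |u − 4| < (32/39)eps.
Take delta = min(4, (32/39)eps). Then 0 < |u − 4| < delta forces both bounds, so |(9u - 3)/(u + 4) − (33/8)| < eps.

delta = min(4, (32/39)eps)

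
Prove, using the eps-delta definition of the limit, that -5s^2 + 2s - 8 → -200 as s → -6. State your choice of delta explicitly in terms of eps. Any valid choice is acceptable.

delta = min(1, eps/67)

Let eps > 0. We want delta > 0 such that 0 < |s + 6| < delta implies |(-5s^2 + 2s - 8) + 200| < eps.
(-5s^2 + 2s - 8) + 200 = -5s^2 + 2s + 192 = (s + 6)(-5s + 32).
So |(-5s^2 + 2s - 8) + 200| = |s + 6|·|-5s + 32|.
Require delta ≤ 1. Then |s + 6| < 1 gives |s| < 7, and by the triangle inequality |-5s + 32| ≤ 5·7 + 32 = 67.
Hence |(-5s^2 + 2s - 8) + 200| ≤ 67|s + 6| < eps provided |s + 6| < eps/67.
Choosing delta = min(1, eps/67) ensures both conditions, hence |(-5s^2 + 2s - 8) + 200| < eps.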